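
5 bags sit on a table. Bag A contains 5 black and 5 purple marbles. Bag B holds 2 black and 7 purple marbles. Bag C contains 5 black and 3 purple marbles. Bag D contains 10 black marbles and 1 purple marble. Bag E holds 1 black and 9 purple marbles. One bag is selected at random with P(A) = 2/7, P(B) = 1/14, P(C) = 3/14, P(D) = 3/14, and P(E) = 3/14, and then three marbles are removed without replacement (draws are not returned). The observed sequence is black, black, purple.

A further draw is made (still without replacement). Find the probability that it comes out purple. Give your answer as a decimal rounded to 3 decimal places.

0.402

The likelihood of the observed sequence under each hypothesis: P(data | bag A) = (5/10)(4/9)(5/8) = 0.13889; P(data | bag B) = (2/9)(1/8)(7/7) = 0.027778; P(data | bag C) = (5/8)(4/7)(3/6) = 0.17857; P(data | bag D) = (10/11)(9/10)(1/9) = 0.090909; P(data | bag E) = (1/10)(0/9) = 0.
The prior-weighted likelihoods are 2/7 · 0.13889 = 0.039683, 1/14 · 0.027778 = 0.0019841, 3/14 · 0.17857 = 0.038265, 3/14 · 0.090909 = 0.019481, 3/14 · 0 = 0; summing to 0.099412.
Normalising, the posterior is P(bag A | data) = 0.39917, P(bag B | data) = 0.019959, P(bag C | data) = 0.38491, P(bag D | data) = 0.19596, P(bag E | data) = 0.
The predictive probability is P(purple next | data) = (4/7)(0.39917) + (1)(0.019959) + (2/5)(0.38491) + (0)(0.19596) = 0.40202.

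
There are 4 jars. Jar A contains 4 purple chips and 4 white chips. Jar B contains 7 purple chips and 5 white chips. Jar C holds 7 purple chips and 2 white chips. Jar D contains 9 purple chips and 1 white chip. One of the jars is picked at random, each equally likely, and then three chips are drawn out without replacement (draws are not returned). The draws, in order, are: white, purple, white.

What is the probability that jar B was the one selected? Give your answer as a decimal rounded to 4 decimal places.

Under each hypothesis, the probability of the observed sequence is: P(data | jar A) = (4/8)(4/7)(3/6) = 0.14286; P(data | jar B) = (5/12)(7/11)(4/10) = 0.10606; P(data | jar C) = (2/9)(7/8)(1/7) = 0.027778; P(data | jar D) = (1/10)(9/9)(0/8) = 0.
The prior-weighted likelihoods are 1/4 · 0.14286 = 0.035714, 1/4 · 0.10606 = 0.026515, 1/4 · 0.027778 = 0.0069444, 1/4 · 0 = 0; with total 0.069174.
Therefore the posterior P(jar B | data) = (0.026515) / (0.069174) = 0.38331.

0.3833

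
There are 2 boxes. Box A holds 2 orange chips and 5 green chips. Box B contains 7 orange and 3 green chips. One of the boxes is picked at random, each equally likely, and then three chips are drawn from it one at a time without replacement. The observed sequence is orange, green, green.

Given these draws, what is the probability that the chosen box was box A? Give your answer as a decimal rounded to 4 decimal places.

Compute the likelihood of the observed sequence for each case: P(data | box A) = (2/7)(5/6)(4/5) = 0.19048; P(data | box B) = (7/10)(3/9)(2/8) = 0.058333.
Multiplying each by its prior: 1/2 · 0.19048 = 0.095238, 1/2 · 0.058333 = 0.029167; these sum to 0.1244.
Therefore the posterior P(box A | data) = (0.095238) / (0.1244) = 0.76555.

0.7656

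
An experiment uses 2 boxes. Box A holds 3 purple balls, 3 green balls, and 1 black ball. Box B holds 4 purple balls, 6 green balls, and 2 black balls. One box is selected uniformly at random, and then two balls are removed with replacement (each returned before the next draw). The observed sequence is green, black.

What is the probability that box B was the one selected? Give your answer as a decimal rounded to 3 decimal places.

Compute the likelihood of the observed sequence for each case: P(data | box A) = (3/7)(1/7) = 0.061224; P(data | box B) = (6/12)(2/12) = 0.083333.
Weighting by the prior gives 1/2 · 0.061224 = 0.030612, 1/2 · 0.083333 = 0.041667; with total 0.072279.
Therefore the posterior P(box B | data) = (0.041667) / (0.072279) = 0.57647.

0.576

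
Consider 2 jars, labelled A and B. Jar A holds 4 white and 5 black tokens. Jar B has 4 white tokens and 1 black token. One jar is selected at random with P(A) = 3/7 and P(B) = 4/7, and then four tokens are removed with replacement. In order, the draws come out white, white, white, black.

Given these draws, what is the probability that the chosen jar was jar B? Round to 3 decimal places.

0.737

The likelihood of the observed sequence under each hypothesis: P(data | jar A) = (4/9)(4/9)(4/9)(5/9) = 0.048773; P(data | jar B) = (4/5)(4/5)(4/5)(1/5) = 0.1024.
The prior-weighted likelihoods are 3/7 · 0.048773 = 0.020903, 4/7 · 0.1024 = 0.058514; these sum to 0.079417.
So P(jar B | data) = (0.058514) / (0.079417) = 0.7368.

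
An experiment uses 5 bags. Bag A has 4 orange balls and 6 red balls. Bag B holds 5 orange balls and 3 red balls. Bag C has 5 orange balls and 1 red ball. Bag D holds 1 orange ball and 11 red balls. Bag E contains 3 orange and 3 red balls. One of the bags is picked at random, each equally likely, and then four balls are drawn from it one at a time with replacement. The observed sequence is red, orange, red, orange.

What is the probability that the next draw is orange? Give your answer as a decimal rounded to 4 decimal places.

The likelihood of the observed sequence under each hypothesis: P(data | bag A) = (6/10)(4/10)(6/10)(4/10) = 0.0576; P(data | bag B) = (3/8)(5/8)(3/8)(5/8) = 0.054932; P(data | bag C) = (1/6)(5/6)(1/6)(5/6) = 0.01929; P(data | bag D) = (11/12)(1/12)(11/12)(1/12) = 0.0058353; P(data | bag E) = (3/6)(3/6)(3/6)(3/6) = 0.0625.
Weighting by the prior gives 1/5 · 0.0576 = 0.01152, 1/5 · 0.054932 = 0.010986, 1/5 · 0.01929 = 0.003858, 1/5 · 0.0058353 = 0.0011671, 1/5 · 0.0625 = 0.0125; these sum to 0.040031.
Normalising, the posterior is P(bag A | data) = 0.28777, P(bag B | data) = 0.27444, P(bag C | data) = 0.096375, P(bag D | data) = 0.029153, P(bag E | data) = 0.31225.
The predictive probability is P(orange next | data) = (2/5)(0.28777) + (5/8)(0.27444) + (5/6)(0.096375) + (1/12)(0.029153) + (1/2)(0.31225) = 0.52551.

0.5255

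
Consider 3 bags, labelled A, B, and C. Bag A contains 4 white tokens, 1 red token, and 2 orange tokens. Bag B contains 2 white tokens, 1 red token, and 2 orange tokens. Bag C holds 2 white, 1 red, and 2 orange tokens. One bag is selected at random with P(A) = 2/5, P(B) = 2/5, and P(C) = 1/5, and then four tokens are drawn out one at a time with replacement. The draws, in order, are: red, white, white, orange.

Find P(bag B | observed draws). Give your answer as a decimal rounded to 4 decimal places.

For each hypothesis, P(data | H) works out to: P(data | bag A) = (1/7)(4/7)(4/7)(2/7) = 0.013328; P(data | bag B) = (1/5)(2/5)(2/5)(2/5) = 0.0128; P(data | bag C) = (1/5)(2/5)(2/5)(2/5) = 0.0128.
Weighting by the prior gives 2/5 · 0.013328 = 0.0053311, 2/5 · 0.0128 = 0.00512, 1/5 · 0.0128 = 0.00256; with total 0.013011.
Hence P(bag B | data) = (0.00512) / (0.013011) = 0.39351.

0.3935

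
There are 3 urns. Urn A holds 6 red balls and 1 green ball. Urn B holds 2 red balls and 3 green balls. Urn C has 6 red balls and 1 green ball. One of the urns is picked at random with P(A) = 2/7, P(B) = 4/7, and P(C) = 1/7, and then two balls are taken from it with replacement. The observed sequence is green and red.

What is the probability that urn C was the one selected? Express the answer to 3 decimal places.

The likelihood of the observed sequence under each hypothesis: P(data | urn A) = (1/7)(6/7) = 0.12245; P(data | urn B) = (3/5)(2/5) = 0.24; P(data | urn C) = (1/7)(6/7) = 0.12245.
Multiplying each by its prior: 2/7 · 0.12245 = 0.034985, 4/7 · 0.24 = 0.13714, 1/7 · 0.12245 = 0.017493; summing to 0.18962.
By Bayes' rule, P(urn C | data) = (0.017493) / (0.18962) = 0.092251.

0.092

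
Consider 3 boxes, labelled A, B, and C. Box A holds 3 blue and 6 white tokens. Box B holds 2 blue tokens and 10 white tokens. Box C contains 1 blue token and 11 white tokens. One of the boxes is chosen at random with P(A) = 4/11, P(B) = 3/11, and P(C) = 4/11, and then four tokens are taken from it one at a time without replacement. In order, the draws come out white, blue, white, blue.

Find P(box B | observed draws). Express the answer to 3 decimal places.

Under each hypothesis, the probability of the observed sequence is: P(data | box A) = (6/9)(3/8)(5/7)(2/6) = 0.059524; P(data | box B) = (10/12)(2/11)(9/10)(1/9) = 0.015152; P(data | box C) = (11/12)(1/11)(10/10)(0/9) = 0.
The prior-weighted likelihoods are 4/11 · 0.059524 = 0.021645, 3/11 · 0.015152 = 0.0041322, 4/11 · 0 = 0; summing to 0.025777.
So P(box B | data) = (0.0041322) / (0.025777) = 0.16031.

0.160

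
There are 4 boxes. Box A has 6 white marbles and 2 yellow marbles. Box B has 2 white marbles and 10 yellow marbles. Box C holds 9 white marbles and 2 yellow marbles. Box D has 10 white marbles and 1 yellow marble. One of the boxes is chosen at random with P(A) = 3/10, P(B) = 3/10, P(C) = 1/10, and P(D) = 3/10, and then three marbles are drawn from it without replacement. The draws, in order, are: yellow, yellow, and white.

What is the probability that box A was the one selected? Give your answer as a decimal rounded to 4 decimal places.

0.2005

Compute the likelihood of the observed sequence for each case: P(data | box A) = (2/8)(1/7)(6/6) = 0.035714; P(data | box B) = (10/12)(9/11)(2/10) = 0.13636; P(data | box C) = (2/11)(1/10)(9/9) = 0.018182; P(data | box D) = (1/11)(0/10) = 0.
Multiplying each by its prior: 3/10 · 0.035714 = 0.010714, 3/10 · 0.13636 = 0.040909, 1/10 · 0.018182 = 0.0018182, 3/10 · 0 = 0; summing to 0.053442.
So P(box A | data) = (0.010714) / (0.053442) = 0.20049.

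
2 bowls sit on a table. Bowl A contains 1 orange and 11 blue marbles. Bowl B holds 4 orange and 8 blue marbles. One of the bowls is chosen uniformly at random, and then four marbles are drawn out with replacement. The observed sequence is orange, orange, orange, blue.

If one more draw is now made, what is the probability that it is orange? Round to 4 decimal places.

The likelihood of the observed sequence under each hypothesis: P(data | bowl A) = (1/12)(1/12)(1/12)(11/12) = 0.00053048; P(data | bowl B) = (4/12)(4/12)(4/12)(8/12) = 0.024691.
Multiplying each by its prior: 1/2 · 0.00053048 = 0.00026524, 1/2 · 0.024691 = 0.012346; summing to 0.012611.
Dividing through by the total gives posterior P(bowl A | data) = 0.021033, P(bowl B | data) = 0.97897.
So P(orange next | data) = Σ P(orange next | H) P(H | data) = (1/12)(0.021033) + (1/3)(0.97897) = 0.32808.

0.3281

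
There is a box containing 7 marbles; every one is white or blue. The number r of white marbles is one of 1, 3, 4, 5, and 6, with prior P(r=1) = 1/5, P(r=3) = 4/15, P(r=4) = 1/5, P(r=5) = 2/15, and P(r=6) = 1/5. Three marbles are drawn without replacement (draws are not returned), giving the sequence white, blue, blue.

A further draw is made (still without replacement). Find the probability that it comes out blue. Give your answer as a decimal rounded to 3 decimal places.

For each hypothesis, P(data | H) works out to: P(data | r = 1) = (1/7)(6/6)(5/5) = 0.14286; P(data | r = 3) = (3/7)(4/6)(3/5) = 0.17143; P(data | r = 4) = (4/7)(3/6)(2/5) = 0.11429; P(data | r = 5) = (5/7)(2/6)(1/5) = 0.047619; P(data | r = 6) = (6/7)(1/6)(0/5) = 0.
Weighting by the prior gives 1/5 · 0.14286 = 0.028571, 4/15 · 0.17143 = 0.045714, 1/5 · 0.11429 = 0.022857, 2/15 · 0.047619 = 0.0063492, 1/5 · 0 = 0; these sum to 0.10349.
Dividing through by the total gives posterior P(r = 1 | data) = 0.27607, P(r = 3 | data) = 0.44172, P(r = 4 | data) = 0.22086, P(r = 5 | data) = 0.06135, P(r = 6 | data) = 0.
Averaging over the posterior, P(blue next | data) = (1)(0.27607) + (1/2)(0.44172) + (1/4)(0.22086) + (0)(0.06135) = 0.55215.

0.552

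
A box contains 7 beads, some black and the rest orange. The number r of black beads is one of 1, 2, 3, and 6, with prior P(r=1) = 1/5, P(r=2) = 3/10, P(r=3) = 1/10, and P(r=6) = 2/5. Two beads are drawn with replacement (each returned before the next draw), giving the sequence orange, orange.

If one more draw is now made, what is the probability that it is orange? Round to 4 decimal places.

Under each hypothesis, the probability of the observed sequence is: P(data | r = 1) = (6/7)(6/7) = 36/49; P(data | r = 2) = (5/7)(5/7) = 25/49; P(data | r = 3) = (4/7)(4/7) = 16/49; P(data | r = 6) = (1/7)(1/7) = 1/49.
Multiplying each by its prior: 1/5 · 36/49 = 36/245, 3/10 · 25/49 = 15/98, 1/10 · 16/49 = 8/245, 2/5 · 1/49 = 2/245; these sum to 167/490.
Normalising, the posterior is P(r = 1 | data) = 72/167, P(r = 2 | data) = 75/167, P(r = 3 | data) = 16/167, P(r = 6 | data) = 4/167.
So P(orange next | data) = Σ P(orange next | H) P(H | data) = (6/7)(72/167) + (5/7)(75/167) + (4/7)(16/167) + (1/7)(4/167) = 125/167.

0.7485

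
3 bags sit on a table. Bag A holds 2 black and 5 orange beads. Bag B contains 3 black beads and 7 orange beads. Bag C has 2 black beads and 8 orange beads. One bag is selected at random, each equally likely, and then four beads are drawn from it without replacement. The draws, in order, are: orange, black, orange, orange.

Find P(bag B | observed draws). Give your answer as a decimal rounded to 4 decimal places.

Compute the likelihood of the observed sequence for each case: P(data | bag A) = (5/7)(2/6)(4/5)(3/4) = 0.14286; P(data | bag B) = (7/10)(3/9)(6/8)(5/7) = 0.125; P(data | bag C) = (8/10)(2/9)(7/8)(6/7) = 0.13333.
The prior-weighted likelihoods are 1/3 · 0.14286 = 0.047619, 1/3 · 0.125 = 0.041667, 1/3 · 0.13333 = 0.044444; summing to 0.13373.
Therefore the posterior P(bag B | data) = (0.041667) / (0.13373) = 0.31157.

0.3116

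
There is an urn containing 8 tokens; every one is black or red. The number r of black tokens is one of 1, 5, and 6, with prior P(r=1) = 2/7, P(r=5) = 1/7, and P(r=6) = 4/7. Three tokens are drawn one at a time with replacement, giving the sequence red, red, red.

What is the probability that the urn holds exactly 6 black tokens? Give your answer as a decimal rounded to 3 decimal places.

For each hypothesis, P(data | H) works out to: P(data | r = 1) = (7/8)(7/8)(7/8) = 0.66992; P(data | r = 5) = (3/8)(3/8)(3/8) = 0.052734; P(data | r = 6) = (2/8)(2/8)(2/8) = 0.015625.
Multiplying each by its prior: 2/7 · 0.66992 = 0.19141, 1/7 · 0.052734 = 0.0075335, 4/7 · 0.015625 = 0.0089286; with total 0.20787.
So P(r = 6 | data) = (0.0089286) / (0.20787) = 0.042953.

0.043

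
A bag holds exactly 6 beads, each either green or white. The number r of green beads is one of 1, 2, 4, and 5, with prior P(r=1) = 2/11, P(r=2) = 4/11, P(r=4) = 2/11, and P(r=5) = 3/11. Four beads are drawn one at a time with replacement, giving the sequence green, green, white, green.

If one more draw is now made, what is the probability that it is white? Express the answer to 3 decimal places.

For each hypothesis, P(data | H) works out to: P(data | r = 1) = (1/6)(1/6)(5/6)(1/6) = 0.003858; P(data | r = 2) = (2/6)(2/6)(4/6)(2/6) = 0.024691; P(data | r = 4) = (4/6)(4/6)(2/6)(4/6) = 0.098765; P(data | r = 5) = (5/6)(5/6)(1/6)(5/6) = 0.096451.
Weighting by the prior gives 2/11 · 0.003858 = 0.00070146, 4/11 · 0.024691 = 0.0089787, 2/11 · 0.098765 = 0.017957, 3/11 · 0.096451 = 0.026305; with total 0.053942.
Normalising, the posterior is P(r = 1 | data) = 0.013004, P(r = 2 | data) = 0.16645, P(r = 4 | data) = 0.3329, P(r = 5 | data) = 0.48765.
So P(white next | data) = Σ P(white next | H) P(H | data) = (5/6)(0.013004) + (2/3)(0.16645) + (1/3)(0.3329) + (1/6)(0.48765) = 0.31404.

0.314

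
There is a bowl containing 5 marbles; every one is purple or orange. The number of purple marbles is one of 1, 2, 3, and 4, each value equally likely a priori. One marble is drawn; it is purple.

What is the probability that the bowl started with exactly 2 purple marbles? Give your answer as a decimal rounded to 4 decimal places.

0.2000

For each hypothesis, P(data | H) works out to: P(data | r = 1) = (1/5) = 1/5; P(data | r = 2) = (2/5) = 2/5; P(data | r = 3) = (3/5) = 3/5; P(data | r = 4) = (4/5) = 4/5.
The prior-weighted likelihoods are 1/4 · 1/5 = 1/20, 1/4 · 2/5 = 1/10, 1/4 · 3/5 = 3/20, 1/4 · 4/5 = 1/5; these sum to 1/2.
So P(r = 2 | data) = (1/10) / (1/2) = 1/5.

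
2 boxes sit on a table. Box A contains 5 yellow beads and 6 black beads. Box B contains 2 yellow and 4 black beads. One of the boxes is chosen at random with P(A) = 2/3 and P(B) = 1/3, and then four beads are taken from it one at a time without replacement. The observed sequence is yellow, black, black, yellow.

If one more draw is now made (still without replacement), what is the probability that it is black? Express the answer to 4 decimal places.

0.7024

The likelihood of the observed sequence under each hypothesis: P(data | box A) = (5/11)(6/10)(5/9)(4/8) = 5/66; P(data | box B) = (2/6)(4/5)(3/4)(1/3) = 1/15.
Multiplying each by its prior: 2/3 · 5/66 = 5/99, 1/3 · 1/15 = 1/45; these sum to 4/55.
Normalising, the posterior is P(box A | data) = 25/36, P(box B | data) = 11/36.
So P(black next | data) = Σ P(black next | H) P(H | data) = (4/7)(25/36) + (1)(11/36) = 59/84.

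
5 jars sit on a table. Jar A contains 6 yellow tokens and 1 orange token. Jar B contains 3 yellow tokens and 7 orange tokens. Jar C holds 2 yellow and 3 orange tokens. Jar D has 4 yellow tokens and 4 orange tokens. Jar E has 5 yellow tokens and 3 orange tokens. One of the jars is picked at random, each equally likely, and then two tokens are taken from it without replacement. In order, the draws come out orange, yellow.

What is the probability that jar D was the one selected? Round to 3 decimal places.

0.232

Under each hypothesis, the probability of the observed sequence is: P(data | jar A) = (1/7)(6/6) = 0.14286; P(data | jar B) = (7/10)(3/9) = 0.23333; P(data | jar C) = (3/5)(2/4) = 0.3; P(data | jar D) = (4/8)(4/7) = 0.28571; P(data | jar E) = (3/8)(5/7) = 0.26786.
Multiplying each by its prior: 1/5 · 0.14286 = 0.028571, 1/5 · 0.23333 = 0.046667, 1/5 · 0.3 = 0.06, 1/5 · 0.28571 = 0.057143, 1/5 · 0.26786 = 0.053571; with total 0.24595.
So P(jar D | data) = (0.057143) / (0.24595) = 0.23233.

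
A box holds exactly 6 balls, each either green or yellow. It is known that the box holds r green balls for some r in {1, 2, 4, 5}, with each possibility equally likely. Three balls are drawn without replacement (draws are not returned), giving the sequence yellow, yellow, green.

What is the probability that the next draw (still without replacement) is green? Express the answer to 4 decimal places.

0.3077

Under each hypothesis, the probability of the observed sequence is: P(data | r = 1) = (5/6)(4/5)(1/4) = 1/6; P(data | r = 2) = (4/6)(3/5)(2/4) = 1/5; P(data | r = 4) = (2/6)(1/5)(4/4) = 1/15; P(data | r = 5) = (1/6)(0/5) = 0.
Weighting by the prior gives 1/4 · 1/6 = 1/24, 1/4 · 1/5 = 1/20, 1/4 · 1/15 = 1/60, 1/4 · 0 = 0; with total 13/120.
Normalising, the posterior is P(r = 1 | data) = 5/13, P(r = 2 | data) = 6/13, P(r = 4 | data) = 2/13, P(r = 5 | data) = 0.
So P(green next | data) = Σ P(green next | H) P(H | data) = (0)(5/13) + (1/3)(6/13) + (1)(2/13) = 4/13.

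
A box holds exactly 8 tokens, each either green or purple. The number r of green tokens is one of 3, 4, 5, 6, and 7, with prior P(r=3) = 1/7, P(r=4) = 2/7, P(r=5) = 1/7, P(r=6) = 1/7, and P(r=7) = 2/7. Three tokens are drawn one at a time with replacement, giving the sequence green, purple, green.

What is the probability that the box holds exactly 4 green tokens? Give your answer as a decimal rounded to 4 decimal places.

The likelihood of the observed sequence under each hypothesis: P(data | r = 3) = (3/8)(5/8)(3/8) = 0.087891; P(data | r = 4) = (4/8)(4/8)(4/8) = 0.125; P(data | r = 5) = (5/8)(3/8)(5/8) = 0.14648; P(data | r = 6) = (6/8)(2/8)(6/8) = 0.14062; P(data | r = 7) = (7/8)(1/8)(7/8) = 0.095703.
Multiplying each by its prior: 1/7 · 0.087891 = 0.012556, 2/7 · 0.125 = 0.035714, 1/7 · 0.14648 = 0.020926, 1/7 · 0.14062 = 0.020089, 2/7 · 0.095703 = 0.027344; summing to 0.11663.
Hence P(r = 4 | data) = (0.035714) / (0.11663) = 0.30622.

0.3062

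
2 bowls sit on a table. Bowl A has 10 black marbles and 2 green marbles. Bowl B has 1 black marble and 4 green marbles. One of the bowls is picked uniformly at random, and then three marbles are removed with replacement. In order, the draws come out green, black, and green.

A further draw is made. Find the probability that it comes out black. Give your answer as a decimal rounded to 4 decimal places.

0.2970

Under each hypothesis, the probability of the observed sequence is: P(data | bowl A) = (2/12)(10/12)(2/12) = 0.023148; P(data | bowl B) = (4/5)(1/5)(4/5) = 0.128.
Weighting by the prior gives 1/2 · 0.023148 = 0.011574, 1/2 · 0.128 = 0.064; summing to 0.075574.
The posterior is then P(bowl A | data) = 0.15315, P(bowl B | data) = 0.84685.
The predictive probability is P(black next | data) = (5/6)(0.15315) + (1/5)(0.84685) = 0.29699.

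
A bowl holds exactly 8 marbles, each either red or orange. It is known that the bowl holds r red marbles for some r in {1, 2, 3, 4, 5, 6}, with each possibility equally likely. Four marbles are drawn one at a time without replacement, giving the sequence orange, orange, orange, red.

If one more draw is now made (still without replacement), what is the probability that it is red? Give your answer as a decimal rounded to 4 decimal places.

0.3333

The likelihood of the observed sequence under each hypothesis: P(data | r = 1) = (7/8)(6/7)(5/6)(1/5) = 1/8; P(data | r = 2) = (6/8)(5/7)(4/6)(2/5) = 1/7; P(data | r = 3) = (5/8)(4/7)(3/6)(3/5) = 3/28; P(data | r = 4) = (4/8)(3/7)(2/6)(4/5) = 2/35; P(data | r = 5) = (3/8)(2/7)(1/6)(5/5) = 1/56; P(data | r = 6) = (2/8)(1/7)(0/6) = 0.
Multiplying each by its prior: 1/6 · 1/8 = 1/48, 1/6 · 1/7 = 1/42, 1/6 · 3/28 = 1/56, 1/6 · 2/35 = 1/105, 1/6 · 1/56 = 1/336, 1/6 · 0 = 0; summing to 3/40.
Dividing through by the total gives posterior P(r = 1 | data) = 5/18, P(r = 2 | data) = 20/63, P(r = 3 | data) = 5/21, P(r = 4 | data) = 8/63, P(r = 5 | data) = 5/126, P(r = 6 | data) = 0.
So P(red next | data) = Σ P(red next | H) P(H | data) = (0)(5/18) + (1/4)(20/63) + (1/2)(5/21) + (3/4)(8/63) + (1)(5/126) = 1/3.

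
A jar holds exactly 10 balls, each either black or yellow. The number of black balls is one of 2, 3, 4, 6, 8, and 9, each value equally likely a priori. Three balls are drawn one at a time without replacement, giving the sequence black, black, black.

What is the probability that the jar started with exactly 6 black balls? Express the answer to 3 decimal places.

Compute the likelihood of the observed sequence for each case: P(data | r = 2) = (2/10)(1/9)(0/8) = 0; P(data | r = 3) = (3/10)(2/9)(1/8) = 1/120; P(data | r = 4) = (4/10)(3/9)(2/8) = 1/30; P(data | r = 6) = (6/10)(5/9)(4/8) = 1/6; P(data | r = 8) = (8/10)(7/9)(6/8) = 7/15; P(data | r = 9) = (9/10)(8/9)(7/8) = 7/10.
Weighting by the prior gives 1/6 · 0 = 0, 1/6 · 1/120 = 1/720, 1/6 · 1/30 = 1/180, 1/6 · 1/6 = 1/36, 1/6 · 7/15 = 7/90, 1/6 · 7/10 = 7/60; with total 11/48.
By Bayes' rule, P(r = 6 | data) = (1/36) / (11/48) = 4/33.

0.121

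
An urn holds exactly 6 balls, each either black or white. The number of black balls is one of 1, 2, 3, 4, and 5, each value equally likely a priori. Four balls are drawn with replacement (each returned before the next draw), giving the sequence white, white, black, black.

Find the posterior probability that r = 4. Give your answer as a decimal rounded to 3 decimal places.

0.247

For each hypothesis, P(data | H) works out to: P(data | r = 1) = (5/6)(5/6)(1/6)(1/6) = 0.01929; P(data | r = 2) = (4/6)(4/6)(2/6)(2/6) = 0.049383; P(data | r = 3) = (3/6)(3/6)(3/6)(3/6) = 0.0625; P(data | r = 4) = (2/6)(2/6)(4/6)(4/6) = 0.049383; P(data | r = 5) = (1/6)(1/6)(5/6)(5/6) = 0.01929.
Multiplying each by its prior: 1/5 · 0.01929 = 0.003858, 1/5 · 0.049383 = 0.0098765, 1/5 · 0.0625 = 0.0125, 1/5 · 0.049383 = 0.0098765, 1/5 · 0.01929 = 0.003858; summing to 0.039969.
By Bayes' rule, P(r = 4 | data) = (0.0098765) / (0.039969) = 0.2471.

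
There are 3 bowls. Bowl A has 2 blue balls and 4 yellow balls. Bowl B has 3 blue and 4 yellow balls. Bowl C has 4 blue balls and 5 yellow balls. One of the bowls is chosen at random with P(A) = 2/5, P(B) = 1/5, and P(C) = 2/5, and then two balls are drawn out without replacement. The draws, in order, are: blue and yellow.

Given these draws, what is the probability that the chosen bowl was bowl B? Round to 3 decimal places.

Under each hypothesis, the probability of the observed sequence is: P(data | bowl A) = (2/6)(4/5) = 0.26667; P(data | bowl B) = (3/7)(4/6) = 0.28571; P(data | bowl C) = (4/9)(5/8) = 0.27778.
Weighting by the prior gives 2/5 · 0.26667 = 0.10667, 1/5 · 0.28571 = 0.057143, 2/5 · 0.27778 = 0.11111; these sum to 0.27492.
By Bayes' rule, P(bowl B | data) = (0.057143) / (0.27492) = 0.20785.

0.208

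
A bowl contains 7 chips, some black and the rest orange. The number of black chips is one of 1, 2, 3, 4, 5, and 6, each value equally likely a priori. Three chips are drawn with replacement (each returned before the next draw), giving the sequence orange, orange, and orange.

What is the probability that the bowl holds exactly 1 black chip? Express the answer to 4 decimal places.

The likelihood of the observed sequence under each hypothesis: P(data | r = 1) = (6/7)(6/7)(6/7) = 0.62974; P(data | r = 2) = (5/7)(5/7)(5/7) = 0.36443; P(data | r = 3) = (4/7)(4/7)(4/7) = 0.18659; P(data | r = 4) = (3/7)(3/7)(3/7) = 0.078717; P(data | r = 5) = (2/7)(2/7)(2/7) = 0.023324; P(data | r = 6) = (1/7)(1/7)(1/7) = 0.0029155.
The prior-weighted likelihoods are 1/6 · 0.62974 = 0.10496, 1/6 · 0.36443 = 0.060739, 1/6 · 0.18659 = 0.031098, 1/6 · 0.078717 = 0.01312, 1/6 · 0.023324 = 0.0038873, 1/6 · 0.0029155 = 0.00048591; with total 0.21429.
So P(r = 1 | data) = (0.10496) / (0.21429) = 0.4898.

0.4898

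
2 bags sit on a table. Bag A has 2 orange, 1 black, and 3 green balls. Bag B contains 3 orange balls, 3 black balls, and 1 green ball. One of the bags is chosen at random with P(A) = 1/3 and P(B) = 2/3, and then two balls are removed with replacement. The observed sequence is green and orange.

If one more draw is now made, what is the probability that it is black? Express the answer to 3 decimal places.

Compute the likelihood of the observed sequence for each case: P(data | bag A) = (3/6)(2/6) = 1/6; P(data | bag B) = (1/7)(3/7) = 3/49.
The prior-weighted likelihoods are 1/3 · 1/6 = 1/18, 2/3 · 3/49 = 2/49; these sum to 85/882.
Normalising, the posterior is P(bag A | data) = 0.57647, P(bag B | data) = 0.42353.
Averaging over the posterior, P(black next | data) = (1/6)(0.57647) + (3/7)(0.42353) = 0.27759.

0.278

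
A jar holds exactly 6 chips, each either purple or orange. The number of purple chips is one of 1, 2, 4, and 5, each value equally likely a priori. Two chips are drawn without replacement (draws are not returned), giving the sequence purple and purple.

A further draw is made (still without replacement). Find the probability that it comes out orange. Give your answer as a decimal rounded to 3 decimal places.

0.382

Under each hypothesis, the probability of the observed sequence is: P(data | r = 1) = (1/6)(0/5) = 0; P(data | r = 2) = (2/6)(1/5) = 1/15; P(data | r = 4) = (4/6)(3/5) = 2/5; P(data | r = 5) = (5/6)(4/5) = 2/3.
The prior-weighted likelihoods are 1/4 · 0 = 0, 1/4 · 1/15 = 1/60, 1/4 · 2/5 = 1/10, 1/4 · 2/3 = 1/6; with total 17/60.
Dividing through by the total gives posterior P(r = 1 | data) = 0, P(r = 2 | data) = 1/17, P(r = 4 | data) = 6/17, P(r = 5 | data) = 10/17.
The predictive probability is P(orange next | data) = (1)(1/17) + (1/2)(6/17) + (1/4)(10/17) = 13/34.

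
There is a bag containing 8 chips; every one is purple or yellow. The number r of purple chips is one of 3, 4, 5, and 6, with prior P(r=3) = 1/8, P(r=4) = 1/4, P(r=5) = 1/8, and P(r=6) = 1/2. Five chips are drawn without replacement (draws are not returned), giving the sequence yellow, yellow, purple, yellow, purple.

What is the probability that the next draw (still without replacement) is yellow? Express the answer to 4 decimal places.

0.4091

The likelihood of the observed sequence under each hypothesis: P(data | r = 3) = (5/8)(4/7)(3/6)(3/5)(2/4) = 3/56; P(data | r = 4) = (4/8)(3/7)(4/6)(2/5)(3/4) = 3/70; P(data | r = 5) = (3/8)(2/7)(5/6)(1/5)(4/4) = 1/56; P(data | r = 6) = (2/8)(1/7)(6/6)(0/5) = 0.
Weighting by the prior gives 1/8 · 3/56 = 3/448, 1/4 · 3/70 = 3/280, 1/8 · 1/56 = 1/448, 1/2 · 0 = 0; summing to 11/560.
Dividing through by the total gives posterior P(r = 3 | data) = 15/44, P(r = 4 | data) = 6/11, P(r = 5 | data) = 5/44, P(r = 6 | data) = 0.
The predictive probability is P(yellow next | data) = (2/3)(15/44) + (1/3)(6/11) + (0)(5/44) = 9/22.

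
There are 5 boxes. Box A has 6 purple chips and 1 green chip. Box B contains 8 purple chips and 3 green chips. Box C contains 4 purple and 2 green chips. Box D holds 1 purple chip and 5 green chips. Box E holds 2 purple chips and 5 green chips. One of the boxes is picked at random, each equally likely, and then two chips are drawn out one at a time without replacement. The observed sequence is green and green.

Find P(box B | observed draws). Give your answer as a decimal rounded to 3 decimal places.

0.043

Compute the likelihood of the observed sequence for each case: P(data | box A) = (1/7)(0/6) = 0; P(data | box B) = (3/11)(2/10) = 0.054545; P(data | box C) = (2/6)(1/5) = 0.066667; P(data | box D) = (5/6)(4/5) = 0.66667; P(data | box E) = (5/7)(4/6) = 0.47619.
Multiplying each by its prior: 1/5 · 0 = 0, 1/5 · 0.054545 = 0.010909, 1/5 · 0.066667 = 0.013333, 1/5 · 0.66667 = 0.13333, 1/5 · 0.47619 = 0.095238; with total 0.25281.
Therefore the posterior P(box B | data) = (0.010909) / (0.25281) = 0.043151.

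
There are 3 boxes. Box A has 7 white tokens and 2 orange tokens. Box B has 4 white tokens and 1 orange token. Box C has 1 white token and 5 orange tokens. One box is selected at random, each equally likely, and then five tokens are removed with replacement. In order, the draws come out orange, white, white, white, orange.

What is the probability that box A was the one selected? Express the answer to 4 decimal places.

0.4951

Under each hypothesis, the probability of the observed sequence is: P(data | box A) = (2/9)(7/9)(7/9)(7/9)(2/9) = 0.023235; P(data | box B) = (1/5)(4/5)(4/5)(4/5)(1/5) = 0.02048; P(data | box C) = (5/6)(1/6)(1/6)(1/6)(5/6) = 0.003215.
The prior-weighted likelihoods are 1/3 · 0.023235 = 0.007745, 1/3 · 0.02048 = 0.0068267, 1/3 · 0.003215 = 0.0010717; these sum to 0.015643.
By Bayes' rule, P(box A | data) = (0.007745) / (0.015643) = 0.4951.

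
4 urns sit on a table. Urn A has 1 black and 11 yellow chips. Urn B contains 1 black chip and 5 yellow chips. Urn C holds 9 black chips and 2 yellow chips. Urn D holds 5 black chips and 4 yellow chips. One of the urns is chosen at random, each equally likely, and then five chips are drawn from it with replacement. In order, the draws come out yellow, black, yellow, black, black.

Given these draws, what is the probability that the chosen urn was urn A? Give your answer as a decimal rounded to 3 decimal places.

For each hypothesis, P(data | H) works out to: P(data | urn A) = (11/12)(1/12)(11/12)(1/12)(1/12) = 0.00048627; P(data | urn B) = (5/6)(1/6)(5/6)(1/6)(1/6) = 0.003215; P(data | urn C) = (2/11)(9/11)(2/11)(9/11)(9/11) = 0.018106; P(data | urn D) = (4/9)(5/9)(4/9)(5/9)(5/9) = 0.03387.
The prior-weighted likelihoods are 1/4 · 0.00048627 = 0.00012157, 1/4 · 0.003215 = 0.00080376, 1/4 · 0.018106 = 0.0045265, 1/4 · 0.03387 = 0.0084675; these sum to 0.013919.
By Bayes' rule, P(urn A | data) = (0.00012157) / (0.013919) = 0.0087337.

0.009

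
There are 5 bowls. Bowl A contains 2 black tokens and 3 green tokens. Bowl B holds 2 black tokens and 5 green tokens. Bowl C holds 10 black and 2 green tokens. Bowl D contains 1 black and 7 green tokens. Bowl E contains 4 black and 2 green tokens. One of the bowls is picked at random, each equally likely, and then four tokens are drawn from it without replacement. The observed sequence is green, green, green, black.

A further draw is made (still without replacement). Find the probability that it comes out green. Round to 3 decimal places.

Compute the likelihood of the observed sequence for each case: P(data | bowl A) = (3/5)(2/4)(1/3)(2/2) = 0.1; P(data | bowl B) = (5/7)(4/6)(3/5)(2/4) = 0.14286; P(data | bowl C) = (2/12)(1/11)(0/10) = 0; P(data | bowl D) = (7/8)(6/7)(5/6)(1/5) = 0.125; P(data | bowl E) = (2/6)(1/5)(0/4) = 0.
Weighting by the prior gives 1/5 · 0.1 = 0.02, 1/5 · 0.14286 = 0.028571, 1/5 · 0 = 0, 1/5 · 0.125 = 0.025, 1/5 · 0 = 0; summing to 0.073571.
Normalising, the posterior is P(bowl A | data) = 0.27184, P(bowl B | data) = 0.38835, P(bowl C | data) = 0, P(bowl D | data) = 0.33981, P(bowl E | data) = 0.
The predictive probability is P(green next | data) = (0)(0.27184) + (2/3)(0.38835) + (1)(0.33981) = 0.59871.

0.599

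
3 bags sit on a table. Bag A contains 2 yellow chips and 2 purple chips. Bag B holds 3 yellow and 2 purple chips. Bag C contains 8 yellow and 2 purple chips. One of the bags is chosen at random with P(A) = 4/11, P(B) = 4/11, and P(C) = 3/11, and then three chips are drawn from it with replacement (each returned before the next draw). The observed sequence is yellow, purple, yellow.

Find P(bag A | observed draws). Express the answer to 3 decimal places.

0.342

For each hypothesis, P(data | H) works out to: P(data | bag A) = (2/4)(2/4)(2/4) = 0.125; P(data | bag B) = (3/5)(2/5)(3/5) = 0.144; P(data | bag C) = (8/10)(2/10)(8/10) = 0.128.
Multiplying each by its prior: 4/11 · 0.125 = 0.045455, 4/11 · 0.144 = 0.052364, 3/11 · 0.128 = 0.034909; with total 0.13273.
So P(bag A | data) = (0.045455) / (0.13273) = 0.34247.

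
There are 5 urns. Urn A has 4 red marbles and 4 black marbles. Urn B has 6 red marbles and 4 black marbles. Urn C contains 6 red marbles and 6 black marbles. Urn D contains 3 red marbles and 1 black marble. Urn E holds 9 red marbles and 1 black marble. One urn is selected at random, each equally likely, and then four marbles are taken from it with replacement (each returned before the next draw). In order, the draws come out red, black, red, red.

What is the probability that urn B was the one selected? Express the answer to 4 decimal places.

0.2217

Under each hypothesis, the probability of the observed sequence is: P(data | urn A) = (4/8)(4/8)(4/8)(4/8) = 0.0625; P(data | urn B) = (6/10)(4/10)(6/10)(6/10) = 0.0864; P(data | urn C) = (6/12)(6/12)(6/12)(6/12) = 0.0625; P(data | urn D) = (3/4)(1/4)(3/4)(3/4) = 0.10547; P(data | urn E) = (9/10)(1/10)(9/10)(9/10) = 0.0729.
The prior-weighted likelihoods are 1/5 · 0.0625 = 0.0125, 1/5 · 0.0864 = 0.01728, 1/5 · 0.0625 = 0.0125, 1/5 · 0.10547 = 0.021094, 1/5 · 0.0729 = 0.01458; summing to 0.077954.
Hence P(urn B | data) = (0.01728) / (0.077954) = 0.22167.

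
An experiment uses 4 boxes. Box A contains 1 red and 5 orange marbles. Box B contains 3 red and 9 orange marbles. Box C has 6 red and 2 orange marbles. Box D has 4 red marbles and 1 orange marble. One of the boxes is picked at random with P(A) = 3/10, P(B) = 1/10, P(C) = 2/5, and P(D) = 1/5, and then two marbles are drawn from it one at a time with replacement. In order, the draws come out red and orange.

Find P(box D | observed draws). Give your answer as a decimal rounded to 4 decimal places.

For each hypothesis, P(data | H) works out to: P(data | box A) = (1/6)(5/6) = 0.13889; P(data | box B) = (3/12)(9/12) = 0.1875; P(data | box C) = (6/8)(2/8) = 0.1875; P(data | box D) = (4/5)(1/5) = 0.16.
Weighting by the prior gives 3/10 · 0.13889 = 0.041667, 1/10 · 0.1875 = 0.01875, 2/5 · 0.1875 = 0.075, 1/5 · 0.16 = 0.032; summing to 0.16742.
Therefore the posterior P(box D | data) = (0.032) / (0.16742) = 0.19114.

0.1911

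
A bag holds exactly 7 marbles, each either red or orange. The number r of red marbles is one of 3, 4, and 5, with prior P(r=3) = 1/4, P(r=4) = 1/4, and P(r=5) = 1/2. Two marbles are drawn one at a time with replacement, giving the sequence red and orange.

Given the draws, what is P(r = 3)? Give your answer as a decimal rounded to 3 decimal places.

0.273

For each hypothesis, P(data | H) works out to: P(data | r = 3) = (3/7)(4/7) = 12/49; P(data | r = 4) = (4/7)(3/7) = 12/49; P(data | r = 5) = (5/7)(2/7) = 10/49.
Multiplying each by its prior: 1/4 · 12/49 = 3/49, 1/4 · 12/49 = 3/49, 1/2 · 10/49 = 5/49; with total 11/49.
Hence P(r = 3 | data) = (3/49) / (11/49) = 3/11.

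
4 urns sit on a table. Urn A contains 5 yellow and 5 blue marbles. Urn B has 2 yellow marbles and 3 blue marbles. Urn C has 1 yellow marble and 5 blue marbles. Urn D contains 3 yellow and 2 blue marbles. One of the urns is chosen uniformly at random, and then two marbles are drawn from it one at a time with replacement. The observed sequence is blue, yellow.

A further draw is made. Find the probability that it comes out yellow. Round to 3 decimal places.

The likelihood of the observed sequence under each hypothesis: P(data | urn A) = (5/10)(5/10) = 0.25; P(data | urn B) = (3/5)(2/5) = 0.24; P(data | urn C) = (5/6)(1/6) = 0.13889; P(data | urn D) = (2/5)(3/5) = 0.24.
The prior-weighted likelihoods are 1/4 · 0.25 = 0.0625, 1/4 · 0.24 = 0.06, 1/4 · 0.13889 = 0.034722, 1/4 · 0.24 = 0.06; with total 0.21722.
Dividing through by the total gives posterior P(urn A | data) = 0.28772, P(urn B | data) = 0.27621, P(urn C | data) = 0.15985, P(urn D | data) = 0.27621.
So P(yellow next | data) = Σ P(yellow next | H) P(H | data) = (1/2)(0.28772) + (2/5)(0.27621) + (1/6)(0.15985) + (3/5)(0.27621) = 0.44672.

0.447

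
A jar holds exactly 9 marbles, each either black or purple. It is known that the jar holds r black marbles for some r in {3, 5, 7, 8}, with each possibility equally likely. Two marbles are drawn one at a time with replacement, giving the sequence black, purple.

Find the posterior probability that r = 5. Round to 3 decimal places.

0.333

The likelihood of the observed sequence under each hypothesis: P(data | r = 3) = (3/9)(6/9) = 2/9; P(data | r = 5) = (5/9)(4/9) = 20/81; P(data | r = 7) = (7/9)(2/9) = 14/81; P(data | r = 8) = (8/9)(1/9) = 8/81.
Weighting by the prior gives 1/4 · 2/9 = 1/18, 1/4 · 20/81 = 5/81, 1/4 · 14/81 = 7/162, 1/4 · 8/81 = 2/81; these sum to 5/27.
So P(r = 5 | data) = (5/81) / (5/27) = 1/3.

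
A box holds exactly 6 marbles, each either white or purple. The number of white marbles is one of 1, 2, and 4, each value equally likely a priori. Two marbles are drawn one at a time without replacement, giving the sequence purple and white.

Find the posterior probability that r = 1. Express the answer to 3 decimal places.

0.238

Under each hypothesis, the probability of the observed sequence is: P(data | r = 1) = (5/6)(1/5) = 1/6; P(data | r = 2) = (4/6)(2/5) = 4/15; P(data | r = 4) = (2/6)(4/5) = 4/15.
Weighting by the prior gives 1/3 · 1/6 = 1/18, 1/3 · 4/15 = 4/45, 1/3 · 4/15 = 4/45; with total 7/30.
Hence P(r = 1 | data) = (1/18) / (7/30) = 5/21.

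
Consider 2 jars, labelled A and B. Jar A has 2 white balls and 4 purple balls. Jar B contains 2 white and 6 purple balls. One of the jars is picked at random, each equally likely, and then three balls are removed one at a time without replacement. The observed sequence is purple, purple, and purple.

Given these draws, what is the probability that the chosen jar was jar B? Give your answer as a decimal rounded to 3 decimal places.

0.641

Compute the likelihood of the observed sequence for each case: P(data | jar A) = (4/6)(3/5)(2/4) = 1/5; P(data | jar B) = (6/8)(5/7)(4/6) = 5/14.
The prior-weighted likelihoods are 1/2 · 1/5 = 1/10, 1/2 · 5/14 = 5/28; these sum to 39/140.
So P(jar B | data) = (5/28) / (39/140) = 25/39.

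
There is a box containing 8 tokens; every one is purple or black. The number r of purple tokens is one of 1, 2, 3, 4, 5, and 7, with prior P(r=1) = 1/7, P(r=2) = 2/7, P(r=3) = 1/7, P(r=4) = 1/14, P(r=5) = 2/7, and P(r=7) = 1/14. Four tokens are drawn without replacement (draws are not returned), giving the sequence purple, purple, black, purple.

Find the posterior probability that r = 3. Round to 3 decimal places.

Under each hypothesis, the probability of the observed sequence is: P(data | r = 1) = (1/8)(0/7) = 0; P(data | r = 2) = (2/8)(1/7)(6/6)(0/5) = 0; P(data | r = 3) = (3/8)(2/7)(5/6)(1/5) = 0.017857; P(data | r = 4) = (4/8)(3/7)(4/6)(2/5) = 0.057143; P(data | r = 5) = (5/8)(4/7)(3/6)(3/5) = 0.10714; P(data | r = 7) = (7/8)(6/7)(1/6)(5/5) = 0.125.
The prior-weighted likelihoods are 1/7 · 0 = 0, 2/7 · 0 = 0, 1/7 · 0.017857 = 0.002551, 1/14 · 0.057143 = 0.0040816, 2/7 · 0.10714 = 0.030612, 1/14 · 0.125 = 0.0089286; these sum to 0.046173.
Therefore the posterior P(r = 3 | data) = (0.002551) / (0.046173) = 0.055249.

0.055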